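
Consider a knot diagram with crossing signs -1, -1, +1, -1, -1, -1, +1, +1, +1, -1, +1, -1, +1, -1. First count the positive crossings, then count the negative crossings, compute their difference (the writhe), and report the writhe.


Step 1: Count positive crossings (+1).
Positive crossings: 6
Step 2: Count negative crossings (-1).
Negative crossings: 8
Step 3: Writhe = (positive) - (negative)
w = 6 - 8 = -2
Step 4: |w| = 2, and w is negative

-2


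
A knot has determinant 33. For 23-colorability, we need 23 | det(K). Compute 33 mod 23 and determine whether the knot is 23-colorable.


Step 1: A knot is p-colorable if and only if p divides its determinant.
Step 2: Compute 33 mod 23.
33 = 1 * 23 + 10
Step 3: 33 mod 23 = 10
Step 4: The knot is 23-colorable: no

10


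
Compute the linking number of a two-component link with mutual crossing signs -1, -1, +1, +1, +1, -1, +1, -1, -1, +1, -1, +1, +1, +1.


Step 1: Count positive crossings: 8
Step 2: Count negative crossings: 6
Step 3: Sum of signs = 8 - 6 = 2
Step 4: Linking number = sum/2 = 2/2 = 1

1


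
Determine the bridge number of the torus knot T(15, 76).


The bridge number of T(p,q) is min(p,q).
min(15, 76) = 15

15


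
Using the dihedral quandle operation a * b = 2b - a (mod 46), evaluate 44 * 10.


44 * 10 = 2*10 - 44 mod 46
= 20 - 44 mod 46
= -24 mod 46 = 22

22


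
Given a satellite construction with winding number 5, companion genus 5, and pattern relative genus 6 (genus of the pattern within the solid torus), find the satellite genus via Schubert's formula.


Schubert: g(satellite) = g_rel(pattern) + |winding| * g(companion),
where g_rel(pattern) is the genus of the pattern relative to the solid torus.
= 6 + 5 * 5
= 6 + 25 = 31

31


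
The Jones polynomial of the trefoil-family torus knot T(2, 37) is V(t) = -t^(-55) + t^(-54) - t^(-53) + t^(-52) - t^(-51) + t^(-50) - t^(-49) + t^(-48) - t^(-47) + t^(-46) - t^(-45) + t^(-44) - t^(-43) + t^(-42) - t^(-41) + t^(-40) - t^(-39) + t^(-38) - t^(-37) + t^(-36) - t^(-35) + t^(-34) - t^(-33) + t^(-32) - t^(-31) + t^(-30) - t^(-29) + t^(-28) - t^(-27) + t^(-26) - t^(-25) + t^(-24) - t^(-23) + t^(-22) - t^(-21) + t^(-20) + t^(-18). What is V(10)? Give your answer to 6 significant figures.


Substituting t = 10 into V(t) = -t^(-55) + t^(-54) - t^(-53) + t^(-52) - t^(-51) + t^(-50) - t^(-49) + t^(-48) - t^(-47) + t^(-46) - t^(-45) + t^(-44) - t^(-43) + t^(-42) - t^(-41) + t^(-40) - t^(-39) + t^(-38) - t^(-37) + t^(-36) - t^(-35) + t^(-34) - t^(-33) + t^(-32) - t^(-31) + t^(-30) - t^(-29) + t^(-28) - t^(-27) + t^(-26) - t^(-25) + t^(-24) - t^(-23) + t^(-22) - t^(-21) + t^(-20) + t^(-18):
  (-)t^(-55) = -1e-55
  (+)t^(-54) = 1e-54
  (-)t^(-53) = -1e-53
  (+)t^(-52) = 1e-52
  (-)t^(-51) = -1e-51
  (+)t^(-50) = 1e-50
  (-)t^(-49) = -1e-49
  (+)t^(-48) = 1e-48
  (-)t^(-47) = -1e-47
  (+)t^(-46) = 1e-46
  (-)t^(-45) = -1e-45
  (+)t^(-44) = 1e-44
  (-)t^(-43) = -1e-43
  (+)t^(-42) = 1e-42
  (-)t^(-41) = -1e-41
  (+)t^(-40) = 1e-40
  (-)t^(-39) = -1e-39
  (+)t^(-38) = 1e-38
  (-)t^(-37) = -1e-37
  (+)t^(-36) = 1e-36
  (-)t^(-35) = -1e-35
  (+)t^(-34) = 1e-34
  (-)t^(-33) = -1e-33
  (+)t^(-32) = 1e-32
  (-)t^(-31) = -1e-31
  (+)t^(-30) = 1e-30
  (-)t^(-29) = -1e-29
  (+)t^(-28) = 1e-28
  (-)t^(-27) = -1e-27
  (+)t^(-26) = 1e-26
  (-)t^(-25) = -1e-25
  (+)t^(-24) = 1e-24
  (-)t^(-23) = -1e-23
  (+)t^(-22) = 1e-22
  (-)t^(-21) = -1e-21
  (+)t^(-20) = 1e-20
  (+)t^(-18) = 1e-18
Sum = (-1e-55) + (1e-54) + (-1e-53) + (1e-52) + (-1e-51) + (1e-50) + (-1e-49) + (1e-48) + (-1e-47) + (1e-46) + (-1e-45) + (1e-44) + (-1e-43) + (1e-42) + (-1e-41) + (1e-40) + (-1e-39) + (1e-38) + (-1e-37) + (1e-36) + (-1e-35) + (1e-34) + (-1e-33) + (1e-32) + (-1e-31) + (1e-30) + (-1e-29) + (1e-28) + (-1e-27) + (1e-26) + (-1e-25) + (1e-24) + (-1e-23) + (1e-22) + (-1e-21) + (1e-20) + (1e-18)
= 1.009090909e-18
Rounded to 6 significant figures: 1.00909e-18

1.00909e-18


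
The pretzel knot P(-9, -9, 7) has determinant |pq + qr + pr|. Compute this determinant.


Step 1: Compute pq + qr + pr.
pq = (-9)*(-9) = 81
qr = (-9)*7 = -63
pr = (-9)*7 = -63
pq + qr + pr = 81 + (-63) + (-63) = -45
Step 2: Take absolute value.
det(P(-9,-9,7)) = |-45| = 45

45


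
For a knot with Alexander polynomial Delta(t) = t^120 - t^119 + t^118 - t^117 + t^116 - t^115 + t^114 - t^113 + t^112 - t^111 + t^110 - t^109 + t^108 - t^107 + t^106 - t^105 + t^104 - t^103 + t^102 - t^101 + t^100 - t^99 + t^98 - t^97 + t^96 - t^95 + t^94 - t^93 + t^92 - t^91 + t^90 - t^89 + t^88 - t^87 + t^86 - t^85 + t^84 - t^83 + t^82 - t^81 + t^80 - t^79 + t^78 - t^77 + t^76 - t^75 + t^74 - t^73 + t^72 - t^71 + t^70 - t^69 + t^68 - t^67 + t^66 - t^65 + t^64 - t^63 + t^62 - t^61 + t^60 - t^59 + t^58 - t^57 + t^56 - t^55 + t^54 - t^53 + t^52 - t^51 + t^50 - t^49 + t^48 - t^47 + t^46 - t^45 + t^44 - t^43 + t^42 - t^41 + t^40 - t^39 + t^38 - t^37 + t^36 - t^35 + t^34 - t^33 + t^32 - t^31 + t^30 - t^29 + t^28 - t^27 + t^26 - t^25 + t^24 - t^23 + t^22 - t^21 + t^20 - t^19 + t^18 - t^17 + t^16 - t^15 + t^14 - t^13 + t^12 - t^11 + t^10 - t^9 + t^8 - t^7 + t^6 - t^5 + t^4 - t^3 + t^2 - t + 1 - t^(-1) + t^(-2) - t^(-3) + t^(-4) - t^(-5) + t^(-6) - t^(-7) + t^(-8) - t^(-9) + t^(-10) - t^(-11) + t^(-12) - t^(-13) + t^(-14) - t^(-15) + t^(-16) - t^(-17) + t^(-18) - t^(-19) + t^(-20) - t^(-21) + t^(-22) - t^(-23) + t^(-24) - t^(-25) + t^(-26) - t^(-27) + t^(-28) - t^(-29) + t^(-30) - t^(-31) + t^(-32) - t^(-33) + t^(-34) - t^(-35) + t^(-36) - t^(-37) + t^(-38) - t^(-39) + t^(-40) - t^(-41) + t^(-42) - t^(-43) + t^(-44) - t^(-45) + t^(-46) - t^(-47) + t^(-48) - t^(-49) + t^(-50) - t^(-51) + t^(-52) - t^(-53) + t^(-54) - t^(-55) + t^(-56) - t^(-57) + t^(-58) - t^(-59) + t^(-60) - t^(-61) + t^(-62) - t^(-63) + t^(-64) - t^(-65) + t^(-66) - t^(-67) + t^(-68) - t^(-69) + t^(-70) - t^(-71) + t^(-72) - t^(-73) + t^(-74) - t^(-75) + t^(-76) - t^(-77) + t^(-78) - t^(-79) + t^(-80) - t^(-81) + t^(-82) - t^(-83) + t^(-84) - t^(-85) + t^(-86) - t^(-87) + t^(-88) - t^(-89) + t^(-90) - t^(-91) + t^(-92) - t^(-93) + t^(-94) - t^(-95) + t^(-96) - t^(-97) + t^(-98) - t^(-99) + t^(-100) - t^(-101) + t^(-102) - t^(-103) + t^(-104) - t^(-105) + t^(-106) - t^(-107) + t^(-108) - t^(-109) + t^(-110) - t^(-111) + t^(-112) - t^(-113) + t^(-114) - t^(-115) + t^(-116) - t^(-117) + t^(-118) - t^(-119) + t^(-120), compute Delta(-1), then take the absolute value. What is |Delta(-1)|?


Step 1: The polynomial has 241 terms with alternating signs, exponents from 120 down to -120.
Step 2: Substitute t = -1. The i-th term has coefficient (-1)^i and exponent (m-i),
  so its value is (-1)^i * (-1)^(m-i) = (-1)^m = 1 for every i.
Step 3: All 241 terms equal 1, so Delta(-1) = 241 * (1) = 241
Step 4: |Delta(-1)| = 241

241


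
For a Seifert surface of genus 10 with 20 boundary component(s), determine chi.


chi = 2 - 2g - b
= 2 - 2*10 - 20
= 2 - 20 - 20 = -38

-38


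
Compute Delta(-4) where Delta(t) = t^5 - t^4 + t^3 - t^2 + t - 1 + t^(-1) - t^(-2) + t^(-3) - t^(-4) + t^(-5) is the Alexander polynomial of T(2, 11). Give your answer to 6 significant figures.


Substituting t = -4 into Delta(t) = t^5 - t^4 + t^3 - t^2 + t - 1 + t^(-1) - t^(-2) + t^(-3) - t^(-4) + t^(-5):
Term values: (-1024) + (-256) + (-64) + (-16) + (-4) + (-1) + (-0.25) + (-0.0625) + (-0.015625) + (-0.00390625) + (-0.000976562)
Sum = -1365.333008
Rounded to 6 significant figures: -1365.33

-1365.33


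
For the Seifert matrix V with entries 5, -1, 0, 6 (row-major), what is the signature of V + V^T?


Step 1: V + V^T = [[10, -1], [-1, 12]]
Step 2: trace = 22, det = 119
Step 3: Discriminant = 22^2 - 4*119 = 8
Step 4: Eigenvalues: 12.4142, 9.58579
Step 5: Signature = (# positive eigenvalues) - (# negative eigenvalues) = 2

2


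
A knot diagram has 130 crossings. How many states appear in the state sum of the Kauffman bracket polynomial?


Each crossing contributes 2 choices (A-smoothing or B-smoothing).
Total states = 2^130 = 1361129467683753853853498429727072845824

1361129467683753853853498429727072845824


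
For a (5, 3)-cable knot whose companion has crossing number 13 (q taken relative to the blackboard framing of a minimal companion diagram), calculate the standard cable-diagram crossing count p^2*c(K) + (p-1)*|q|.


Step 1: Each of the c(K) crossings of the companion diagram becomes p*p = p^2 crossings among the p parallel strands, and each of the |q| twists s_1 s_2 ... s_(p-1) adds (p-1) crossings.
  Crossings = p^2 * c(K) + (p-1)*|q|
Step 2: = 5^2 * 13 + (5-1)*3
Step 3: = 25*13 + 4*3
Step 4: = 325 + 12 = 337

337


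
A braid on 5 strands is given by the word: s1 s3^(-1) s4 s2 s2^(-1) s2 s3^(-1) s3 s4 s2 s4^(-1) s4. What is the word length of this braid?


The word length counts the number of generators (including inverses).
Listing each generator: s1, s3^(-1), s4, s2, s2^(-1), s2, s3^(-1), s3, s4, s2, s4^(-1), s4
There are 12 generators in this braid word.

12


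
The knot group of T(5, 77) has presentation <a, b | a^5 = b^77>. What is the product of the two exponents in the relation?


The relation is a^5 = b^77.
Product of exponents = 5 * 77
= 385

385


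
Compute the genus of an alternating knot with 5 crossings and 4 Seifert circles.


For alternating knots, g = (c - s + 1)/2.
= (5 - 4 + 1)/2
= 2/2 = 1

1


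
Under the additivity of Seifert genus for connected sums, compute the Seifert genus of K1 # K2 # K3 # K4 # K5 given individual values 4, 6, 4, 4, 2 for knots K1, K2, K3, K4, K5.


The Seifert genus is additive under connected sum.
Seifert genus(K1 # K2 # K3 # K4 # K5) = (4) + (6) + (4) + (4) + (2)
= 20

20


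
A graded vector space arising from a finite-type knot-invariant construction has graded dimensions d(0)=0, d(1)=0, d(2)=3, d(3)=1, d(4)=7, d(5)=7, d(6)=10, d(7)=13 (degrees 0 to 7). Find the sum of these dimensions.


Total dimension = d(0) + d(1) + ... + d(7)
= 0 + 0 + 3 + 1 + 7 + 7 + 10 + 13
= 41

41


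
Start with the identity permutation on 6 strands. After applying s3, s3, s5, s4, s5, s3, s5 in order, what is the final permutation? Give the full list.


Starting with identity [1, 2, 3, 4, 5, 6].
Apply generators in sequence:
  After s3: [1, 2, 4, 3, 5, 6]
  After s3: [1, 2, 3, 4, 5, 6]
  After s5: [1, 2, 3, 4, 6, 5]
  After s4: [1, 2, 3, 6, 4, 5]
  After s5: [1, 2, 3, 6, 5, 4]
  After s3: [1, 2, 6, 3, 5, 4]
  After s5: [1, 2, 6, 3, 4, 5]
Final permutation: [1, 2, 6, 3, 4, 5]

[1, 2, 6, 3, 4, 5]


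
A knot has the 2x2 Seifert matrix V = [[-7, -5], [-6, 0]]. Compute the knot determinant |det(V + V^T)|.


Step 1: Form V + V^T where V = [[-7, -5], [-6, 0]]
  V^T = [[-7, -6], [-5, 0]]
  V + V^T = [[-14, -11], [-11, 0]]
Step 2: det(V + V^T) = (-14)*0 - (-11)*(-11)
  = 0 - 121 = -121
Step 3: Knot determinant = |det(V + V^T)| = |-121| = 121

121


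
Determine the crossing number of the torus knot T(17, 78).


For a torus knot T(p, q) with gcd(p,q)=1,
the crossing number is min(p*(q-1), q*(p-1)).
p*(q-1) = 17*77 = 1309
q*(p-1) = 78*16 = 1248
min(1309, 1248) = 1248

1248


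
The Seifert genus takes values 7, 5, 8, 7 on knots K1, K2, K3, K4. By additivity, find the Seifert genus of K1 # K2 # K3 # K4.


The Seifert genus is additive under connected sum.
Seifert genus(K1 # K2 # K3 # K4) = (7) + (5) + (8) + (7)
= 27

27


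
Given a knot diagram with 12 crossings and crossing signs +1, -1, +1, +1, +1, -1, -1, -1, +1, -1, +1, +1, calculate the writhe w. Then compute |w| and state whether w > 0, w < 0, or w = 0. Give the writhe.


Step 1: Count positive crossings (+1).
Positive crossings: 7
Step 2: Count negative crossings (-1).
Negative crossings: 5
Step 3: Writhe = (positive) - (negative)
w = 7 - 5 = 2
Step 4: |w| = 2, and w is positive

2


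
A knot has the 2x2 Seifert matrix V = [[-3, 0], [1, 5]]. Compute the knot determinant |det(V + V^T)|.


Step 1: Form V + V^T where V = [[-3, 0], [1, 5]]
  V^T = [[-3, 1], [0, 5]]
  V + V^T = [[-6, 1], [1, 10]]
Step 2: det(V + V^T) = (-6)*10 - 1*1
  = -60 - 1 = -61
Step 3: Knot determinant = |det(V + V^T)| = |-61| = 61

61


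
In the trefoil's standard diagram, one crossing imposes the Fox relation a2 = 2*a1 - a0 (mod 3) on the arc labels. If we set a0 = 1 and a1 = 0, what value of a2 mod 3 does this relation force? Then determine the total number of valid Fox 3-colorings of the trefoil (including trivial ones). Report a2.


Step 1: Apply the given crossing relation 2*a1 - a0 - a2 = 0 (mod 3).
  a2 = 2*a1 - a0 mod 3
  a2 = 2*0 - 1 mod 3
  a2 = 0 - 1 mod 3
  a2 = -1 mod 3 = 2
Step 2: The trefoil has determinant 3.
  Number of Fox p-colorings (p prime) is p^2 if p = 3, else p.
  Since p = 3 divides det = 3, the trefoil is 3-colorable.
  (Indeed for p = 3 any choice of a0, a1 extends to a valid coloring; the trial (a0, a1, a2) = (1, 0, 2) satisfies all three crossing relations.)
  Total colorings = 3^2 = 9
Step 3: a2 = 2, total Fox 3-colorings = 9

2


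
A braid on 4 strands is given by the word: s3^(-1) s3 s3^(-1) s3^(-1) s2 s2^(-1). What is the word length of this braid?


The word length counts the number of generators (including inverses).
Listing each generator: s3^(-1), s3, s3^(-1), s3^(-1), s2, s2^(-1)
There are 6 generators in this braid word.

6


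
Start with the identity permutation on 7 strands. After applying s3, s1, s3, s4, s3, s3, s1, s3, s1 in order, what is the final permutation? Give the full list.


Starting with identity [1, 2, 3, 4, 5, 6, 7].
Apply generators in sequence:
  After s3: [1, 2, 4, 3, 5, 6, 7]
  After s1: [2, 1, 4, 3, 5, 6, 7]
  After s3: [2, 1, 3, 4, 5, 6, 7]
  After s4: [2, 1, 3, 5, 4, 6, 7]
  After s3: [2, 1, 5, 3, 4, 6, 7]
  After s3: [2, 1, 3, 5, 4, 6, 7]
  After s1: [1, 2, 3, 5, 4, 6, 7]
  After s3: [1, 2, 5, 3, 4, 6, 7]
  After s1: [2, 1, 5, 3, 4, 6, 7]
Final permutation: [2, 1, 5, 3, 4, 6, 7]

[2, 1, 5, 3, 4, 6, 7]


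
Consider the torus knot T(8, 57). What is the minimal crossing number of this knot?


For a torus knot T(p, q) with gcd(p,q)=1,
the crossing number is min(p*(q-1), q*(p-1)).
p*(q-1) = 8*56 = 448
q*(p-1) = 57*7 = 399
min(448, 399) = 399

399


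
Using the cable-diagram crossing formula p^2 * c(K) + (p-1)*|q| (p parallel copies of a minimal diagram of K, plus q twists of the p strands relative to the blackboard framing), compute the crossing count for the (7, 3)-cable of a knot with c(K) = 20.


Step 1: Each of the c(K) crossings of the companion diagram becomes p*p = p^2 crossings among the p parallel strands, and each of the |q| twists s_1 s_2 ... s_(p-1) adds (p-1) crossings.
  Crossings = p^2 * c(K) + (p-1)*|q|
Step 2: = 7^2 * 20 + (7-1)*3
Step 3: = 49*20 + 6*3
Step 4: = 980 + 18 = 998

998


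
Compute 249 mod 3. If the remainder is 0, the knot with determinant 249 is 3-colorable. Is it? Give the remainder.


Step 1: A knot is p-colorable if and only if p divides its determinant.
Step 2: Compute 249 mod 3.
249 = 83 * 3 + 0
Step 3: 249 mod 3 = 0
Step 4: The knot is 3-colorable: yes

0


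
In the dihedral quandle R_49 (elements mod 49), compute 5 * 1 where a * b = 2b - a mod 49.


5 * 1 = 2*1 - 5 mod 49
= 2 - 5 mod 49
= -3 mod 49 = 46

46


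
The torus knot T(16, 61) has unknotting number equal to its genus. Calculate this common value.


For a torus knot T(p,q), both the unknotting number and genus equal (p-1)(q-1)/2.
= (16-1)(61-1)/2
= 15*60/2
= 900/2 = 450

450


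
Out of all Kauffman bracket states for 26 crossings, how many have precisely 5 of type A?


We choose which 5 of 26 crossings get A-smoothings.
C(26, 5) = 26! / (5! * 21!)
= 65780

65780


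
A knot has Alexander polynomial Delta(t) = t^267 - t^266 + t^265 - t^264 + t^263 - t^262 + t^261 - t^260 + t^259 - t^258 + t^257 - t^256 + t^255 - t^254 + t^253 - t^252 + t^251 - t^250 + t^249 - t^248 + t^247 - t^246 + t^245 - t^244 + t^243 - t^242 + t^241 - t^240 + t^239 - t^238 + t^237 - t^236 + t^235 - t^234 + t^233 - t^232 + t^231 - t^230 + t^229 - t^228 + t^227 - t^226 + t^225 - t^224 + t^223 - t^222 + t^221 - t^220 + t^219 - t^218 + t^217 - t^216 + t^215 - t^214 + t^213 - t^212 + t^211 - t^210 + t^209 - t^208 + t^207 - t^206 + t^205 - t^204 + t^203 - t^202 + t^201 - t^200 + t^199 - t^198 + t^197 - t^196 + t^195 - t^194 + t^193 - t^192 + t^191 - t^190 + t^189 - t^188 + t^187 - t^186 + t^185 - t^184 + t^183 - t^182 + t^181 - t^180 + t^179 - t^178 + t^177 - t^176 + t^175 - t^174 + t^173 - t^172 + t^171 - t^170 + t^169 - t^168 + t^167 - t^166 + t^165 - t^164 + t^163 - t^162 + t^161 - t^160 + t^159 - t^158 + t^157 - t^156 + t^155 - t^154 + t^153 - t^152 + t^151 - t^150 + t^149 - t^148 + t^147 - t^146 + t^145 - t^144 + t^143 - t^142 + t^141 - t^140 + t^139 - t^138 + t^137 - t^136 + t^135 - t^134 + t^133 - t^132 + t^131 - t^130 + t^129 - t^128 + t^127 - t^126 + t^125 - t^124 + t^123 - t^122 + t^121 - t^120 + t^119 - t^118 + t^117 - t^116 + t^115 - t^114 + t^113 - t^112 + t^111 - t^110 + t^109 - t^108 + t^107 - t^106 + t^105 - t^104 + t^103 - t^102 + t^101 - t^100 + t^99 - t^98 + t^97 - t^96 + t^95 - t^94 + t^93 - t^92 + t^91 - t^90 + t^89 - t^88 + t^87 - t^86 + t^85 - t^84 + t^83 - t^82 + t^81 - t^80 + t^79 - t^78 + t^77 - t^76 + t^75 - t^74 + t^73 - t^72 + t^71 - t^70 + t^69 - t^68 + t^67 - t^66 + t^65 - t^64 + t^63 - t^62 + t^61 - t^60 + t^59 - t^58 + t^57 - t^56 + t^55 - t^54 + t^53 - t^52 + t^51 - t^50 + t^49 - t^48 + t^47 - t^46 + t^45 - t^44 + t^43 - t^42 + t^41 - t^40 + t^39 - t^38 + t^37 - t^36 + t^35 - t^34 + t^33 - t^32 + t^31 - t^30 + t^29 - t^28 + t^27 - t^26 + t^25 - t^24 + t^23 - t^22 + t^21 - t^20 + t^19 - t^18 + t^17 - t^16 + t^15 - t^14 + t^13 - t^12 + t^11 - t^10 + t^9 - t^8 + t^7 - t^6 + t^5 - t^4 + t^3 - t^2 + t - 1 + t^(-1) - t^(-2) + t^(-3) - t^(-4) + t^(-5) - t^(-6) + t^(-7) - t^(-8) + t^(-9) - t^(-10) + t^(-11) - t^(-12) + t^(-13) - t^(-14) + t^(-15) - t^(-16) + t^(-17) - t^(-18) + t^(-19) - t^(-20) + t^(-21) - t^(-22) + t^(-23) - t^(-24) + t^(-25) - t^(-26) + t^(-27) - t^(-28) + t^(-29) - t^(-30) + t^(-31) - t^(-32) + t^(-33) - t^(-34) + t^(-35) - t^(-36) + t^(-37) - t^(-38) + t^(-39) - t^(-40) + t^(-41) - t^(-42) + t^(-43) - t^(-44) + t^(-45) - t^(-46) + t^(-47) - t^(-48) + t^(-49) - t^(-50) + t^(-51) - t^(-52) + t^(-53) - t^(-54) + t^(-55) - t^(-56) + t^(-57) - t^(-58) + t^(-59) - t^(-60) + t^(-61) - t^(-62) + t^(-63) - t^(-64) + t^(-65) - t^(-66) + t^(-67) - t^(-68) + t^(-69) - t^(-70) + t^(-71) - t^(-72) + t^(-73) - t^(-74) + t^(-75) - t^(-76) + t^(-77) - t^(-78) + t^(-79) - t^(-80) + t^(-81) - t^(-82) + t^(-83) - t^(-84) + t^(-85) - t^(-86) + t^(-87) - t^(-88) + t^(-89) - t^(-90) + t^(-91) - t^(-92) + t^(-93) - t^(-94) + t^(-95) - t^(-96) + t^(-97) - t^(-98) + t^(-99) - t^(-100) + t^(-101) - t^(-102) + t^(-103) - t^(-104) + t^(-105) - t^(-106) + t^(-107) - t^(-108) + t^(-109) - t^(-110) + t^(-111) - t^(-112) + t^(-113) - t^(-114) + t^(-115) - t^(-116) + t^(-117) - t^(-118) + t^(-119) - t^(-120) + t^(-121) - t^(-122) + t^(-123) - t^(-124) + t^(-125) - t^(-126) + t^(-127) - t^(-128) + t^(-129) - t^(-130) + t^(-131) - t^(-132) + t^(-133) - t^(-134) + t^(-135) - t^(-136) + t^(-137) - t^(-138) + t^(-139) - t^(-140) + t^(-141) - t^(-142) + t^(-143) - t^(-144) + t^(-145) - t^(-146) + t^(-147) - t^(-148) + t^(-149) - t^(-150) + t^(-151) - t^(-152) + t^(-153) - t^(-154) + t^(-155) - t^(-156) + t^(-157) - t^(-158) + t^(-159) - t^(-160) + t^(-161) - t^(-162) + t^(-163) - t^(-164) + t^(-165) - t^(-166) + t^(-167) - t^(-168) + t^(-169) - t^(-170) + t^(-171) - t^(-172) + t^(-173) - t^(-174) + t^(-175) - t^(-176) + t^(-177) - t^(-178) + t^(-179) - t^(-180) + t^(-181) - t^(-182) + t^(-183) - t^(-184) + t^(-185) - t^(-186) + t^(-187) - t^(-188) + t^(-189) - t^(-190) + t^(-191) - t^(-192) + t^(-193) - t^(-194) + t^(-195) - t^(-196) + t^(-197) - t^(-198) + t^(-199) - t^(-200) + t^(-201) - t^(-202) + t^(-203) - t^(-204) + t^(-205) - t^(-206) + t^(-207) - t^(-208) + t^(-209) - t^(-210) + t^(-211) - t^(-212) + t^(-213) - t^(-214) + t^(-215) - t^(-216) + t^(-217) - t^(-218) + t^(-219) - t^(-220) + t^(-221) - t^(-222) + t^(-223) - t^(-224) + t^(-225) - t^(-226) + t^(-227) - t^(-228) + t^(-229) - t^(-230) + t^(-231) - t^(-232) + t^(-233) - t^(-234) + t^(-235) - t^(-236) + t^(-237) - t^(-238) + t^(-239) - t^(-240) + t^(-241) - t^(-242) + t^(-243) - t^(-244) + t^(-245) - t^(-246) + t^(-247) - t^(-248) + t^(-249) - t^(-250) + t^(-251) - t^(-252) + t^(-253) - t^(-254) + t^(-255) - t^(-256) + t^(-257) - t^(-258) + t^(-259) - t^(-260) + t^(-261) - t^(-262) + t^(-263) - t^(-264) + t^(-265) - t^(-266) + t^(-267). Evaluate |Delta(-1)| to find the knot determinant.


Step 1: The polynomial has 535 terms with alternating signs, exponents from 267 down to -267.
Step 2: Substitute t = -1. The i-th term has coefficient (-1)^i and exponent (m-i),
  so its value is (-1)^i * (-1)^(m-i) = (-1)^m = -1 for every i.
Step 3: All 535 terms equal -1, so Delta(-1) = 535 * (-1) = -535
Step 4: |Delta(-1)| = 535

535


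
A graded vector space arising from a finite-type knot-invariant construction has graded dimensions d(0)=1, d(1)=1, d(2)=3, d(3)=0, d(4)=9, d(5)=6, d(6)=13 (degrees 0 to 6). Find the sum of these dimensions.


Total dimension = d(0) + d(1) + ... + d(6)
= 1 + 1 + 3 + 0 + 9 + 6 + 13
= 33

33


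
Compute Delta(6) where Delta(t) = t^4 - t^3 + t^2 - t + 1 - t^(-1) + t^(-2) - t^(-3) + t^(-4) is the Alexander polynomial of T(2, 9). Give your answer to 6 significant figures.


Substituting t = 6 into Delta(t) = t^4 - t^3 + t^2 - t + 1 - t^(-1) + t^(-2) - t^(-3) + t^(-4):
Term values: (1296) + (-216) + (36) + (-6) + (1) + (-0.166667) + (0.0277778) + (-0.00462963) + (0.000771605)
Sum = 1110.857253
Rounded to 6 significant figures: 1110.86

1110.86


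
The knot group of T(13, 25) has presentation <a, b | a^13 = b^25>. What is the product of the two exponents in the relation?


The relation is a^13 = b^25.
Product of exponents = 13 * 25
= 325

325


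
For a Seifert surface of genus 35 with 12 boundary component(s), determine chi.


chi = 2 - 2g - b
= 2 - 2*35 - 12
= 2 - 70 - 12 = -80

-80


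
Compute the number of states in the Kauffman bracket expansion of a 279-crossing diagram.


Each crossing contributes 2 choices (A-smoothing or B-smoothing).
Total states = 2^279 = 971334446112864535459730953411759453321203419526069760625906204869452142602604249088

971334446112864535459730953411759453321203419526069760625906204869452142602604249088


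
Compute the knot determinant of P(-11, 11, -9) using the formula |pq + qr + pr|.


Step 1: Compute pq + qr + pr.
pq = (-11)*11 = -121
qr = 11*(-9) = -99
pr = (-11)*(-9) = 99
pq + qr + pr = -121 + (-99) + 99 = -121
Step 2: Take absolute value.
det(P(-11,11,-9)) = |-121| = 121

121


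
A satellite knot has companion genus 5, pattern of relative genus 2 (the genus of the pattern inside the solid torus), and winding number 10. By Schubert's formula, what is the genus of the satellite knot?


Schubert: g(satellite) = g_rel(pattern) + |winding| * g(companion),
where g_rel(pattern) is the genus of the pattern relative to the solid torus.
= 2 + 10 * 5
= 2 + 50 = 52

52


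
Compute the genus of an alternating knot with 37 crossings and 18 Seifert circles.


For alternating knots, g = (c - s + 1)/2.
= (37 - 18 + 1)/2
= 20/2 = 10

10


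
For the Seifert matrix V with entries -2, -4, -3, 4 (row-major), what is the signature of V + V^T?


Step 1: V + V^T = [[-4, -7], [-7, 8]]
Step 2: trace = 4, det = -81
Step 3: Discriminant = 4^2 - 4*(-81) = 340
Step 4: Eigenvalues: 11.2195, -7.21954
Step 5: Signature = (# positive eigenvalues) - (# negative eigenvalues) = 0

0


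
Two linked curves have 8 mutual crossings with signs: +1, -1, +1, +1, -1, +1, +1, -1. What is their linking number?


Step 1: Count positive crossings: 5
Step 2: Count negative crossings: 3
Step 3: Sum of signs = 5 - 3 = 2
Step 4: Linking number = sum/2 = 2/2 = 1

1


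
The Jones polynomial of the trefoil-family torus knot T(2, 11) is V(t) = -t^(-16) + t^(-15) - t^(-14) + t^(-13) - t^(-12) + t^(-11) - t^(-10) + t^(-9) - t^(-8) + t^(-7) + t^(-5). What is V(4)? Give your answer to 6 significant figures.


Substituting t = 4 into V(t) = -t^(-16) + t^(-15) - t^(-14) + t^(-13) - t^(-12) + t^(-11) - t^(-10) + t^(-9) - t^(-8) + t^(-7) + t^(-5):
  (-)t^(-16) = -2.32831e-10
  (+)t^(-15) = 9.31323e-10
  (-)t^(-14) = -3.72529e-09
  (+)t^(-13) = 1.49012e-08
  (-)t^(-12) = -5.96046e-08
  (+)t^(-11) = 2.38419e-07
  (-)t^(-10) = -9.53674e-07
  (+)t^(-9) = 3.8147e-06
  (-)t^(-8) = -1.52588e-05
  (+)t^(-7) = 6.10352e-05
  (+)t^(-5) = 0.000976562
Sum = (-2.32831e-10) + (9.31323e-10) + (-3.72529e-09) + (1.49012e-08) + (-5.96046e-08) + (2.38419e-07) + (-9.53674e-07) + (3.8147e-06) + (-1.52588e-05) + (6.10352e-05) + (0.000976562)
= 0.001025390578
Rounded to 6 significant figures: 0.00102539

0.00102539


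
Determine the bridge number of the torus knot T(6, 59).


The bridge number of T(p,q) is min(p,q).
min(6, 59) = 6

6


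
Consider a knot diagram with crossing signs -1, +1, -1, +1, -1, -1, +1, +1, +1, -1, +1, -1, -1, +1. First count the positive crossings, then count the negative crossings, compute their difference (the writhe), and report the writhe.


Step 1: Count positive crossings (+1).
Positive crossings: 7
Step 2: Count negative crossings (-1).
Negative crossings: 7
Step 3: Writhe = (positive) - (negative)
w = 7 - 7 = 0
Step 4: |w| = 0, and w is zero

0


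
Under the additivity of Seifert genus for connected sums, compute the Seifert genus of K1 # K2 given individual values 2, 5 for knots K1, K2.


The Seifert genus is additive under connected sum.
Seifert genus(K1 # K2) = (2) + (5)
= 7

7


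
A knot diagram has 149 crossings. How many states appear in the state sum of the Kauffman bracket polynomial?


Each crossing contributes 2 choices (A-smoothing or B-smoothing).
Total states = 2^149 = 713623846352979940529142984724747568191373312

713623846352979940529142984724747568191373312


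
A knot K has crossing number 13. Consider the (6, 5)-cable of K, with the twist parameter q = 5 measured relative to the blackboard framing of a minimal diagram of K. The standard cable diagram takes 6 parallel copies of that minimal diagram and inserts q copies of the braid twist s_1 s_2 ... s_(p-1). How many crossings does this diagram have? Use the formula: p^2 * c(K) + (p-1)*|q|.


Step 1: Each of the c(K) crossings of the companion diagram becomes p*p = p^2 crossings among the p parallel strands, and each of the |q| twists s_1 s_2 ... s_(p-1) adds (p-1) crossings.
  Crossings = p^2 * c(K) + (p-1)*|q|
Step 2: = 6^2 * 13 + (6-1)*5
Step 3: = 36*13 + 5*5
Step 4: = 468 + 25 = 493

493


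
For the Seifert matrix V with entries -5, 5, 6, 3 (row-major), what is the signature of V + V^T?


Step 1: V + V^T = [[-10, 11], [11, 6]]
Step 2: trace = -4, det = -181
Step 3: Discriminant = (-4)^2 - 4*(-181) = 740
Step 4: Eigenvalues: 11.6015, -15.6015
Step 5: Signature = (# positive eigenvalues) - (# negative eigenvalues) = 0

0


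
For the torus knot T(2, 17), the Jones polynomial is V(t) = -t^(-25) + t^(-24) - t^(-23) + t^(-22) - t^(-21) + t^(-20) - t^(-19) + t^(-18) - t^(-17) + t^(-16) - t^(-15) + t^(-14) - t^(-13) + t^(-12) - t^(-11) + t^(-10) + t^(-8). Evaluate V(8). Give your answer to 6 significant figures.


Substituting t = 8 into V(t) = -t^(-25) + t^(-24) - t^(-23) + t^(-22) - t^(-21) + t^(-20) - t^(-19) + t^(-18) - t^(-17) + t^(-16) - t^(-15) + t^(-14) - t^(-13) + t^(-12) - t^(-11) + t^(-10) + t^(-8):
  (-)t^(-25) = -2.64698e-23
  (+)t^(-24) = 2.11758e-22
  (-)t^(-23) = -1.69407e-21
  (+)t^(-22) = 1.35525e-20
  (-)t^(-21) = -1.0842e-19
  (+)t^(-20) = 8.67362e-19
  (-)t^(-19) = -6.93889e-18
  (+)t^(-18) = 5.55112e-17
  (-)t^(-17) = -4.44089e-16
  (+)t^(-16) = 3.55271e-15
  (-)t^(-15) = -2.84217e-14
  (+)t^(-14) = 2.27374e-13
  (-)t^(-13) = -1.81899e-12
  (+)t^(-12) = 1.45519e-11
  (-)t^(-11) = -1.16415e-10
  (+)t^(-10) = 9.31323e-10
  (+)t^(-8) = 5.96046e-08
Sum = (-2.64698e-23) + (2.11758e-22) + (-1.69407e-21) + (1.35525e-20) + (-1.0842e-19) + (8.67362e-19) + (-6.93889e-18) + (5.55112e-17) + (-4.44089e-16) + (3.55271e-15) + (-2.84217e-14) + (2.27374e-13) + (-1.81899e-12) + (1.45519e-11) + (-1.16415e-10) + (9.31323e-10) + (5.96046e-08)
= 6.043248706e-08
Rounded to 6 significant figures: 6.04325e-08

6.04325e-08


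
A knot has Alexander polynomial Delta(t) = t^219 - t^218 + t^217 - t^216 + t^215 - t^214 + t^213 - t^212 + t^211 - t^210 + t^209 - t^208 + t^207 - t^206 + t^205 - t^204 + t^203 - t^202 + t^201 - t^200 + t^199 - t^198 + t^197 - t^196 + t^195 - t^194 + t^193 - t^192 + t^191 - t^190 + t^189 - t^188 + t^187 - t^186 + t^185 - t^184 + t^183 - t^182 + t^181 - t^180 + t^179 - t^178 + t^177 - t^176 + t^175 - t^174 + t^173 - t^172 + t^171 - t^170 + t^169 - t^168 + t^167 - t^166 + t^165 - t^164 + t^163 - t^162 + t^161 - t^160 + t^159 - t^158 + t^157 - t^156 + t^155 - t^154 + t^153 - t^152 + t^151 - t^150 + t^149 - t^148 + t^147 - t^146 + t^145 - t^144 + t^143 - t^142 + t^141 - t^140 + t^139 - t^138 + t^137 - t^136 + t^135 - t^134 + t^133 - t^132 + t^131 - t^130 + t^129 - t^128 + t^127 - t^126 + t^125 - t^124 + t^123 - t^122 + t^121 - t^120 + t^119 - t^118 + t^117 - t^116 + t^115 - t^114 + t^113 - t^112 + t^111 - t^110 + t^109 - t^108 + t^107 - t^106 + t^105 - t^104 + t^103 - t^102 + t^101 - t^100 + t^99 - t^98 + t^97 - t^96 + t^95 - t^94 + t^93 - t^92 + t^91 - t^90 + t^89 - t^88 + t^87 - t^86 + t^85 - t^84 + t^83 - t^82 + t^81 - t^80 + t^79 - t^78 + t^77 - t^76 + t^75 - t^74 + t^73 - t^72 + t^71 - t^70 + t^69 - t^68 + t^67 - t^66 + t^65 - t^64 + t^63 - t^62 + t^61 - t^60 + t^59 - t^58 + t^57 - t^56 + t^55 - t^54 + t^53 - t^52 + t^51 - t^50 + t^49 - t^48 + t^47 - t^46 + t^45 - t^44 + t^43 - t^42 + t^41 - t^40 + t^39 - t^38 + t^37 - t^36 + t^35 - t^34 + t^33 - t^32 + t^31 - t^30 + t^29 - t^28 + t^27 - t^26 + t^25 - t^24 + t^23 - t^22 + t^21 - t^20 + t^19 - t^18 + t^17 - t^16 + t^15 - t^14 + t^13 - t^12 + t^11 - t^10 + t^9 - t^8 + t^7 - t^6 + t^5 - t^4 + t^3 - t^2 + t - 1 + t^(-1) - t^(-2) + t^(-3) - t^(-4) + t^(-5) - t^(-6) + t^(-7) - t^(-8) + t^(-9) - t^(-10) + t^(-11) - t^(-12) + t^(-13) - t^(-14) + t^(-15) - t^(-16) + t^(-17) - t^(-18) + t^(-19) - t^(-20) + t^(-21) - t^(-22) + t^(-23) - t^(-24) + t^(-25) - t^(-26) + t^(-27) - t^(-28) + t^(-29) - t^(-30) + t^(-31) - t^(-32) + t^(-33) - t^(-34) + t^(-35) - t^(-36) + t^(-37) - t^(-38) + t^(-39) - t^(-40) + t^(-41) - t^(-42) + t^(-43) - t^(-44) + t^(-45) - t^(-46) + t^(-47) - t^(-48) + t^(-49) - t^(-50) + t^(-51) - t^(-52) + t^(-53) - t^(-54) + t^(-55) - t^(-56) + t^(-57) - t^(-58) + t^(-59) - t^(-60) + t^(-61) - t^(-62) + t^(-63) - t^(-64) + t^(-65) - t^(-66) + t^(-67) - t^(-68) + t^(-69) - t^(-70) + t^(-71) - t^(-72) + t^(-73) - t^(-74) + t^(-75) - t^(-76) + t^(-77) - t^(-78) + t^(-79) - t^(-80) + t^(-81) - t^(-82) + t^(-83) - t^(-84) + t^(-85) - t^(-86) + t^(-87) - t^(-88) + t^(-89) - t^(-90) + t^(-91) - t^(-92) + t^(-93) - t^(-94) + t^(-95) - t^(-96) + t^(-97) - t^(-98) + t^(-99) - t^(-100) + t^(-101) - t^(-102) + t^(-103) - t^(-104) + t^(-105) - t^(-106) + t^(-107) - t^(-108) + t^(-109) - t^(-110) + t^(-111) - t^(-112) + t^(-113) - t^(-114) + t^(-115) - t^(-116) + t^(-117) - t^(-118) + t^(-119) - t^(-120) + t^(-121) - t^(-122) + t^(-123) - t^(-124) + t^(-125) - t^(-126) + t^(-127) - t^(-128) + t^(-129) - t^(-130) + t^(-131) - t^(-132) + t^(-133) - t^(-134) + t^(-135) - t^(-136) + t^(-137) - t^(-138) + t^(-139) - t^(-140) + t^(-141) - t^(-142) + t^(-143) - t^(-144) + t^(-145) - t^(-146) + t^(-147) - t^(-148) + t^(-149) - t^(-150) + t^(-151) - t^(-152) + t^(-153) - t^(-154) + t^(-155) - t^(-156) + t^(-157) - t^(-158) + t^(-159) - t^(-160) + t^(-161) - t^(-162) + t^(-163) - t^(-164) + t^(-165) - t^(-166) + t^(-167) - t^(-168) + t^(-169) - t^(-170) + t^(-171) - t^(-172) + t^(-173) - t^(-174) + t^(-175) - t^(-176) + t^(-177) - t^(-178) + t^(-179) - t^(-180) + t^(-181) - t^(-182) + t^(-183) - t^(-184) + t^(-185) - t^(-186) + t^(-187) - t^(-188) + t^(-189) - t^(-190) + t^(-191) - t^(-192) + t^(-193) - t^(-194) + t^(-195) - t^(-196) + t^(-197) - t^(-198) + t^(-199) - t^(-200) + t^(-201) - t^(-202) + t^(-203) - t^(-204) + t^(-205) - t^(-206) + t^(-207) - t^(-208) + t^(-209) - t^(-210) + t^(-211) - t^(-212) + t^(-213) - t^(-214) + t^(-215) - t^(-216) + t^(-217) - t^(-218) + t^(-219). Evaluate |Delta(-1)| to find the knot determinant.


Step 1: The polynomial has 439 terms with alternating signs, exponents from 219 down to -219.
Step 2: Substitute t = -1. The i-th term has coefficient (-1)^i and exponent (m-i),
  so its value is (-1)^i * (-1)^(m-i) = (-1)^m = -1 for every i.
Step 3: All 439 terms equal -1, so Delta(-1) = 439 * (-1) = -439
Step 4: |Delta(-1)| = 439

439


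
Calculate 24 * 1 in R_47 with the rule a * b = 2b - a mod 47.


24 * 1 = 2*1 - 24 mod 47
= 2 - 24 mod 47
= -22 mod 47 = 25

25


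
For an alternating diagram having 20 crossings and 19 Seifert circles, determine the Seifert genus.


For alternating knots, g = (c - s + 1)/2.
= (20 - 19 + 1)/2
= 2/2 = 1

1


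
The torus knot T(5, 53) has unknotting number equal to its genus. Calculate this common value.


For a torus knot T(p,q), both the unknotting number and genus equal (p-1)(q-1)/2.
= (5-1)(53-1)/2
= 4*52/2
= 208/2 = 104

104


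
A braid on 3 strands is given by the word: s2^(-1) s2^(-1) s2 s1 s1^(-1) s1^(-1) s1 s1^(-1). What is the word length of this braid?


The word length counts the number of generators (including inverses).
Listing each generator: s2^(-1), s2^(-1), s2, s1, s1^(-1), s1^(-1), s1, s1^(-1)
There are 8 generators in this braid word.

8


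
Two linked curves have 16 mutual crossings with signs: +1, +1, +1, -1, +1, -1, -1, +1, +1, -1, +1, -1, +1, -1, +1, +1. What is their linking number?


Step 1: Count positive crossings: 10
Step 2: Count negative crossings: 6
Step 3: Sum of signs = 10 - 6 = 4
Step 4: Linking number = sum/2 = 4/2 = 2

2


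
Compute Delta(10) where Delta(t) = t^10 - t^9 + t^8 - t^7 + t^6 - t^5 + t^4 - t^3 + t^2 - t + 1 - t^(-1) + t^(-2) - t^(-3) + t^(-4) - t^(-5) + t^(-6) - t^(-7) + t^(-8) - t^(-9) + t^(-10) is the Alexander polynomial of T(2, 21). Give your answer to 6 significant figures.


Substituting t = 10 into Delta(t) = t^10 - t^9 + t^8 - t^7 + t^6 - t^5 + t^4 - t^3 + t^2 - t + 1 - t^(-1) + t^(-2) - t^(-3) + t^(-4) - t^(-5) + t^(-6) - t^(-7) + t^(-8) - t^(-9) + t^(-10):
Term values: (10000000000) + (-1000000000) + (100000000) + (-10000000) + (1000000) + (-100000) + (10000) + (-1000) + (100) + (-10) + (1) + (-0.1) + (0.01) + (-0.001) + (0.0001) + (-1e-05) + (1e-06) + (-1e-07) + (1e-08) + (-1e-09) + (1e-10)
Sum = 9090909091
Rounded to 6 significant figures: 9.09091e+09

9.09091e+09


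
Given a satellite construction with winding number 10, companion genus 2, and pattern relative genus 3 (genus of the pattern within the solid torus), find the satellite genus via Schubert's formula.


Schubert: g(satellite) = g_rel(pattern) + |winding| * g(companion),
where g_rel(pattern) is the genus of the pattern relative to the solid torus.
= 3 + 10 * 2
= 3 + 20 = 23

23


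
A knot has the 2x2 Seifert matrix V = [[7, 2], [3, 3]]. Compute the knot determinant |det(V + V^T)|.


Step 1: Form V + V^T where V = [[7, 2], [3, 3]]
  V^T = [[7, 3], [2, 3]]
  V + V^T = [[14, 5], [5, 6]]
Step 2: det(V + V^T) = 14*6 - 5*5
  = 84 - 25 = 59
Step 3: Knot determinant = |det(V + V^T)| = |59| = 59

59


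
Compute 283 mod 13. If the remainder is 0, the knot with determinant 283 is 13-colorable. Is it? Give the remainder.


Step 1: A knot is p-colorable if and only if p divides its determinant.
Step 2: Compute 283 mod 13.
283 = 21 * 13 + 10
Step 3: 283 mod 13 = 10
Step 4: The knot is 13-colorable: no

10


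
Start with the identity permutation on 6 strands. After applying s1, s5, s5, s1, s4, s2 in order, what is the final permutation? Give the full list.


Starting with identity [1, 2, 3, 4, 5, 6].
Apply generators in sequence:
  After s1: [2, 1, 3, 4, 5, 6]
  After s5: [2, 1, 3, 4, 6, 5]
  After s5: [2, 1, 3, 4, 5, 6]
  After s1: [1, 2, 3, 4, 5, 6]
  After s4: [1, 2, 3, 5, 4, 6]
  After s2: [1, 3, 2, 5, 4, 6]
Final permutation: [1, 3, 2, 5, 4, 6]

[1, 3, 2, 5, 4, 6]


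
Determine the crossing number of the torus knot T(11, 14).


For a torus knot T(p, q) with gcd(p,q)=1,
the crossing number is min(p*(q-1), q*(p-1)).
p*(q-1) = 11*13 = 143
q*(p-1) = 14*10 = 140
min(143, 140) = 140

140


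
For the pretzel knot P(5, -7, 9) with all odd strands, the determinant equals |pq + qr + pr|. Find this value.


Step 1: Compute pq + qr + pr.
pq = 5*(-7) = -35
qr = (-7)*9 = -63
pr = 5*9 = 45
pq + qr + pr = -35 + (-63) + 45 = -53
Step 2: Take absolute value.
det(P(5,-7,9)) = |-53| = 53

53


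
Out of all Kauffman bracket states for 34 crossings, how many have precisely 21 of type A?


We choose which 21 of 34 crossings get A-smoothings.
C(34, 21) = 34! / (21! * 13!)
= 927983760

927983760


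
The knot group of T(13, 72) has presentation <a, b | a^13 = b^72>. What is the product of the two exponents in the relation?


The relation is a^13 = b^72.
Product of exponents = 13 * 72
= 936

936


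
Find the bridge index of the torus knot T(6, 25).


The bridge number of T(p,q) is min(p,q).
min(6, 25) = 6

6


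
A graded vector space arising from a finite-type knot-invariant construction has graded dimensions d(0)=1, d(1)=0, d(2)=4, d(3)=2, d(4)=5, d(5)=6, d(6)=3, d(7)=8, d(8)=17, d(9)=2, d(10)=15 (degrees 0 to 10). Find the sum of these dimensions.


Total dimension = d(0) + d(1) + ... + d(10)
= 1 + 0 + 4 + 2 + 5 + 6 + 3 + 8 + 17 + 2 + 15
= 63

63


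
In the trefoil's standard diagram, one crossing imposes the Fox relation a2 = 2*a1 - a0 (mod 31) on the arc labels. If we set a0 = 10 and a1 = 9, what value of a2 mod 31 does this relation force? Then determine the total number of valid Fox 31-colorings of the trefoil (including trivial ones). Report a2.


Step 1: Apply the given crossing relation 2*a1 - a0 - a2 = 0 (mod 31).
  a2 = 2*a1 - a0 mod 31
  a2 = 2*9 - 10 mod 31
  a2 = 18 - 10 mod 31
  a2 = 8 mod 31 = 8
Step 2: The trefoil has determinant 3.
  Number of Fox p-colorings (p prime) is p^2 if p = 3, else p.
  Since 31 does not divide 3, only trivial (constant) colorings exist.
  (So the trial a0 = 10, a1 = 9 with a0 != a1 does NOT extend to a valid coloring of the whole trefoil: the other two crossing relations require 3*(a1 - a0) = 0 (mod 31), which fails.)
  Total colorings = 31
Step 3: a2 = 8, total Fox 31-colorings = 31

8


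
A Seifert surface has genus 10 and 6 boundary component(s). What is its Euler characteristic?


chi = 2 - 2g - b
= 2 - 2*10 - 6
= 2 - 20 - 6 = -24

-24


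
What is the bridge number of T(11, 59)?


The bridge number of T(p,q) is min(p,q).
min(11, 59) = 11

11


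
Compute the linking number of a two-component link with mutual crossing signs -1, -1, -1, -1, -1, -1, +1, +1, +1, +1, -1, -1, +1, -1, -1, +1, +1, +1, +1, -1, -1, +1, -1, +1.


Step 1: Count positive crossings: 11
Step 2: Count negative crossings: 13
Step 3: Sum of signs = 11 - 13 = -2
Step 4: Linking number = sum/2 = -2/2 = -1

-1


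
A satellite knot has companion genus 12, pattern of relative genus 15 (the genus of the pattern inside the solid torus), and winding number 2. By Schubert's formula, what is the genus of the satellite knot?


Schubert: g(satellite) = g_rel(pattern) + |winding| * g(companion),
where g_rel(pattern) is the genus of the pattern relative to the solid torus.
= 15 + 2 * 12
= 15 + 24 = 39

39


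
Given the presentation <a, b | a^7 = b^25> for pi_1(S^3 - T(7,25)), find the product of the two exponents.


The relation is a^7 = b^25.
Product of exponents = 7 * 25
= 175

175


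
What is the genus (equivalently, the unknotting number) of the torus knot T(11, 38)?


For a torus knot T(p,q), both the unknotting number and genus equal (p-1)(q-1)/2.
= (11-1)(38-1)/2
= 10*37/2
= 370/2 = 185

185


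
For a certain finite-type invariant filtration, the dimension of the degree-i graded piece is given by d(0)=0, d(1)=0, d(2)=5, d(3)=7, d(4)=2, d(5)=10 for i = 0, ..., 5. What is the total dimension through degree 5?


Total dimension = d(0) + d(1) + ... + d(5)
= 0 + 0 + 5 + 7 + 2 + 10
= 24

24


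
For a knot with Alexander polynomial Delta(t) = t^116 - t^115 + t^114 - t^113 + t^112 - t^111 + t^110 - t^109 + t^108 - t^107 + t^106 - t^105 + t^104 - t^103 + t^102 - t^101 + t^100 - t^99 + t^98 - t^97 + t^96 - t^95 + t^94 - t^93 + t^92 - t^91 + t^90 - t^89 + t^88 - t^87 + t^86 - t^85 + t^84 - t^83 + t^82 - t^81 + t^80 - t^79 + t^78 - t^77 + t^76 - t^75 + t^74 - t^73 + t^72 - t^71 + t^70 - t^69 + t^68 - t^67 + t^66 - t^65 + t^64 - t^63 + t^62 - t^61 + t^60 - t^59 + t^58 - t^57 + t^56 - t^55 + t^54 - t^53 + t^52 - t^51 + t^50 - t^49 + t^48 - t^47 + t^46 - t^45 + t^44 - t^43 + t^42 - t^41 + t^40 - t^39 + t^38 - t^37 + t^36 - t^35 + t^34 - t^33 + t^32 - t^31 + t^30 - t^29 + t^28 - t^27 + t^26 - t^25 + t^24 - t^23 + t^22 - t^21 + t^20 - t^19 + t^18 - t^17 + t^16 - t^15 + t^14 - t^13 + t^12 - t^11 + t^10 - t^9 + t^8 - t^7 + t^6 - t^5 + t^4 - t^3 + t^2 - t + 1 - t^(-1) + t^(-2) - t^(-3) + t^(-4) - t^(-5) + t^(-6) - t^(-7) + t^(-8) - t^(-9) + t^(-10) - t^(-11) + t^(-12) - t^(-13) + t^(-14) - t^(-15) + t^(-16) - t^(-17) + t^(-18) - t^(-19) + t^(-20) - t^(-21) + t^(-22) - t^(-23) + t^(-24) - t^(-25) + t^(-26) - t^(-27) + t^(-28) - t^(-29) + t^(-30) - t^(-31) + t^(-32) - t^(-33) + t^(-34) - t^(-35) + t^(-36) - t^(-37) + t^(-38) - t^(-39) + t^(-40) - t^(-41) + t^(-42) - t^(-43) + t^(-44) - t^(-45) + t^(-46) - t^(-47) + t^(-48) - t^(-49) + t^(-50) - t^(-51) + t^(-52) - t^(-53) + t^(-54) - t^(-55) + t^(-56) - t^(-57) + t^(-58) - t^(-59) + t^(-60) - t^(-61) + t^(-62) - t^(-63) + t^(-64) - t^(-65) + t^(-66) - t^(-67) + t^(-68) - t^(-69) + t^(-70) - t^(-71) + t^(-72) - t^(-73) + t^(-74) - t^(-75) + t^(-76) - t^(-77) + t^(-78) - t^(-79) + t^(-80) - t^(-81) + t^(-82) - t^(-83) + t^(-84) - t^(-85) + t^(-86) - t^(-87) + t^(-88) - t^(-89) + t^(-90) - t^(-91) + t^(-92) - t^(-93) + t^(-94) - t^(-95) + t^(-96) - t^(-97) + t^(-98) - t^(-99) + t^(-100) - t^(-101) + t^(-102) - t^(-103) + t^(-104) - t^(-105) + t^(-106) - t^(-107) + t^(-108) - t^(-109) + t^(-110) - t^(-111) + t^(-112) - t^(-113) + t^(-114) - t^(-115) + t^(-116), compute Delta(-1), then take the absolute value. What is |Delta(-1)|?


Step 1: The polynomial has 233 terms with alternating signs, exponents from 116 down to -116.
Step 2: Substitute t = -1. The i-th term has coefficient (-1)^i and exponent (m-i),
  so its value is (-1)^i * (-1)^(m-i) = (-1)^m = 1 for every i.
Step 3: All 233 terms equal 1, so Delta(-1) = 233 * (1) = 233
Step 4: |Delta(-1)| = 233

233
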